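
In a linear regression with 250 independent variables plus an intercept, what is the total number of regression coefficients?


Total coefficients = number of predictors + 1 (for the intercept).
= 250 + 1 = 251.

251


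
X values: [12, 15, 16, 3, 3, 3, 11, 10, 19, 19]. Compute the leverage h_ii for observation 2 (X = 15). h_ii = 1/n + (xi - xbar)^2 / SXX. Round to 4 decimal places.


n = 10, xbar = 11.1000.
SXX = sum((xi - xbar)^2) = 362.9000.
h = 1/10 + (15 - 11.1000)^2 / 362.9000 = 0.1419.

0.1419


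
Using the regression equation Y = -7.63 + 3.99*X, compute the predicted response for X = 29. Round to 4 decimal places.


Plug X = 29 into Y = -7.63 + 3.99*X:
Y = -7.63 + 115.7100 = 108.0800.

108.0800


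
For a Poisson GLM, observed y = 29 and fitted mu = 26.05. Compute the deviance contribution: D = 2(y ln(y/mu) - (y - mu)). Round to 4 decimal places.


Compute y*ln(y/mu) = 29*ln(29/26.05) = 29*0.107278 = 3.111062.
y - mu = 2.95.
D = 2*(3.111062 - (2.95)) = 0.322124, which rounds to 0.3221.

0.3221


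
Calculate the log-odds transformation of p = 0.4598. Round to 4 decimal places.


Compute the odds: 0.4598/0.5402 = 0.8512.
Take the natural log: ln(0.8512) = -0.1611.

-0.1611


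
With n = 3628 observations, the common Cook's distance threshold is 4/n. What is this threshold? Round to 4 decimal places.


Cook's distance cutoff = 4/n = 4/3628.
= 0.0011.

0.0011


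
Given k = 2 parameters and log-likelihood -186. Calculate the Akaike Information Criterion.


Compute:
2k = 2*2 = 4.
-2*loglik = -2*(-186) = 372.
AIC = 4 + 372 = 376.

376


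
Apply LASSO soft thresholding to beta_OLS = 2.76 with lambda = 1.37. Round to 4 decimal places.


Absolute value: |2.76| = 2.76.
Compare to lambda = 1.37.
Since |beta| > lambda, coefficient = sign(beta)*(|beta| - lambda) = 1.3900.

1.3900


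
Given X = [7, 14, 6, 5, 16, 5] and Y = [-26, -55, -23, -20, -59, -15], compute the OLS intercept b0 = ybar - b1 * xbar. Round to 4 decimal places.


First find the slope: b1 = -3.8710.
Means: xbar = 8.8333, ybar = -33.0000.
b0 = ybar - b1 * xbar = -33.0000 - -3.8710 * 8.8333 = 1.1935.

1.1935


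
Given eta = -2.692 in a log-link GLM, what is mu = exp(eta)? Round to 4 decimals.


The inverse log link gives:
mu = exp(-2.692) = 0.0677.

0.0677


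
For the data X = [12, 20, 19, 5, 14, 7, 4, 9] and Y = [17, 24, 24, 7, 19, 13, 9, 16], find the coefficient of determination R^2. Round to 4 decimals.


After computing the OLS fit (b0=4.8208, b1=1.0048):
SSres = 14.8690, SStot = 276.8750.
R^2 = 1 - 14.8690/276.8750 = 0.9463.

0.9463


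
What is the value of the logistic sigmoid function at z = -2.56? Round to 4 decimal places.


Compute exp(2.5600) = 12.9358.
Sigmoid = 1 / (1 + 12.9358) = 1 / 13.9358 = 0.0718.

0.0718


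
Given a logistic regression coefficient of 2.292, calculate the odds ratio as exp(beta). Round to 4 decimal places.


Odds ratio = exp(beta) = exp(2.292).
= 9.8947.

9.8947


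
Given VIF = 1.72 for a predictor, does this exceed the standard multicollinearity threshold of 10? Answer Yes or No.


Check: VIF = 1.72 vs threshold = 10.
Since 1.72 < 10, the answer is No.

No


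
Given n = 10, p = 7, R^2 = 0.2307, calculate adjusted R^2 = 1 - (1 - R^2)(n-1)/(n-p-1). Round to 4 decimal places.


Adjusted R^2 = 1 - (1 - R^2) * (n-1)/(n-p-1).
(1 - R^2) = 0.7693.
(n-1)/(n-p-1) = 9/2.
(1 - R^2) * (n-1) = 0.7693 * 9 = 6.9237.
Divide by (n-p-1): 6.9237 / 2 = 3.4619.
Adj R^2 = 1 - 3.4619 = -2.4619.

-2.4619


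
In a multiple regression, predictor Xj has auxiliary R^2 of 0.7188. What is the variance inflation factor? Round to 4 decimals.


Using VIF = 1/(1 - R^2_j):
1 - 0.7188 = 0.2812.
VIF = 3.5562.

3.5562


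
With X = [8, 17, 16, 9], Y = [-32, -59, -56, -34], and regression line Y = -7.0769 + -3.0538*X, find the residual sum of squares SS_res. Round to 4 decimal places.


For each point, residual = actual - predicted.
Residuals: [-0.4927, -0.0085, -0.0623, 0.5611].
Sum of squared residuals = 0.5615.

0.5615


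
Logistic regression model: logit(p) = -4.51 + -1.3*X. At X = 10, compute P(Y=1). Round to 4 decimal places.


Compute z = -4.51 + (-1.3)(10) = -17.5100.
exp(-z) = 40225030.1349.
P = 1/(1 + 40225030.1349) = 0.0000.

0.0000


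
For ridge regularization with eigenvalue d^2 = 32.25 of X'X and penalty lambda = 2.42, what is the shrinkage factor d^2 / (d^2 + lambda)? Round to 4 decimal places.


Denominator = d^2 + lambda = 32.25 + 2.42 = 34.6700.
Shrinkage = 32.25 / 34.6700 = 0.9302.

0.9302


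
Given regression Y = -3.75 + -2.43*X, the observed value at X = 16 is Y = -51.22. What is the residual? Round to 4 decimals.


Predicted = -3.75 + -2.43 * 16 = -42.6300.
Residual = -51.22 - -42.6300 = -8.5900.

-8.5900


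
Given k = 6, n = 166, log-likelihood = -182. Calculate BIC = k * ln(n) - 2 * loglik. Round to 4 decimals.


Compute k*ln(n) = 6*ln(166) = 6*5.111988 = 30.671928.
Then -2*loglik = 364.
BIC = 30.671928 + 364 = 394.671928, which rounds to 394.6719.

394.6719


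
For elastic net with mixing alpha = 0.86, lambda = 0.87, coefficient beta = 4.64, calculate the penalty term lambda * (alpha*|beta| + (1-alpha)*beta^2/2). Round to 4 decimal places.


alpha * |beta| = 0.86 * 4.64 = 3.9904.
(1-alpha) * beta^2/2 = 0.14 * 21.5296/2 = 1.5071.
Total = 0.87 * (3.9904 + 1.5071) = 4.7828.

4.7828


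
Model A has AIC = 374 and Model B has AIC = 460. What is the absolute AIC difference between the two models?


Compute |374 - 460| = 86.
Model A has the smaller AIC.

86


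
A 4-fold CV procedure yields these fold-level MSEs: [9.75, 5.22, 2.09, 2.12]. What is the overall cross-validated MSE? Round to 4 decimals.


Sum of fold MSEs = 19.1800.
Average = 19.1800 / 4 = 4.7950.

4.7950


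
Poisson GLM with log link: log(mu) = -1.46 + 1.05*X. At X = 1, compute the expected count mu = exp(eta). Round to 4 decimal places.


Compute eta = -1.46 + 1.05 * 1 = -0.4100.
Apply inverse link: mu = e^-0.4100 = 0.6637.

0.6637


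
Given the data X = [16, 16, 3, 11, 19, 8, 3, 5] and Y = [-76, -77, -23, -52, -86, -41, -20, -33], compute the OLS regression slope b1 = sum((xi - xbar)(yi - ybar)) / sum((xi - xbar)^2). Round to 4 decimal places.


The sample means are xbar = 10.1250 and ybar = -51.0000.
Compute S_xx = 280.8750 and S_xy = -1145.0000.
Slope b1 = S_xy / S_xx = -1145.0000 / 280.8750 = -4.0765.

-4.0765


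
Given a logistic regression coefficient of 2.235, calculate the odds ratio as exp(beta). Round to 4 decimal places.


Odds ratio = exp(beta) = exp(2.235).
= 9.3465.

9.3465


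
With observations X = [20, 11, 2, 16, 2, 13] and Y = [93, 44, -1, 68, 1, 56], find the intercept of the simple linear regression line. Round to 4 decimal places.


Compute b1 = 5.0713 from the OLS formula.
With xbar = 10.6667 and ybar = 43.5000, the intercept is:
b0 = 43.5000 - 5.0713 * 10.6667 = -10.5934.

-10.5934


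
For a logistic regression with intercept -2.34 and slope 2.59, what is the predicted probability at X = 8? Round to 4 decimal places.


Linear predictor: z = -2.34 + 2.59 * 8 = 18.3800.
P = 1/(1 + exp(-18.3800)) = 1/(1 + 0.0000) = 1.0000.

1.0000


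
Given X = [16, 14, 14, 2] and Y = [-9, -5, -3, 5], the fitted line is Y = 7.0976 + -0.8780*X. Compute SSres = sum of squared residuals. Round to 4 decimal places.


For each point, residual = actual - predicted.
Residuals: [-2.0496, 0.1944, 2.1944, -0.3416].
Sum of squared residuals = 9.1707.

9.1707


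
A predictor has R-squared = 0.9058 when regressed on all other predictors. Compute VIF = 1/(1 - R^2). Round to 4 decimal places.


VIF = 1 / (1 - 0.9058).
= 1 / 0.0942 = 10.6157.

10.6157


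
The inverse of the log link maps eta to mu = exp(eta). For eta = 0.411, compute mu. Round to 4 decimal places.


The inverse log link gives:
mu = exp(0.411) = 1.5083.

1.5083


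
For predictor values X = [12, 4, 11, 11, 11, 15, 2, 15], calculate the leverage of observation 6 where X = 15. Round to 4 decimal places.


n = 8, xbar = 10.1250.
SXX = sum((xi - xbar)^2) = 156.8750.
h = 1/8 + (15 - 10.1250)^2 / 156.8750 = 0.2765.

0.2765


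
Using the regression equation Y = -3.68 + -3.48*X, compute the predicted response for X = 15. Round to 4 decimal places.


Plug X = 15 into Y = -3.68 + -3.48*X:
Y = -3.68 + -52.2000 = -55.8800.

-55.8800


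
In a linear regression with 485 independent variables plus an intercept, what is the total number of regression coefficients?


Each predictor gets one coefficient, plus one intercept.
Total parameters = 485 + 1 = 486.

486


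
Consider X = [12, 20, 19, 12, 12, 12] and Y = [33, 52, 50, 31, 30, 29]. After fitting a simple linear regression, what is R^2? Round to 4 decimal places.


Fit the OLS line: b0 = -1.5828, b1 = 2.6954.
SSres = 8.9934.
SStot = 557.5000.
R^2 = 1 - 8.9934/557.5000 = 0.9839.

0.9839


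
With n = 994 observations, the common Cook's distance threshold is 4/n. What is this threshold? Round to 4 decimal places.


Using the rule of thumb:
Threshold = 4 / 994 = 0.0040.

0.0040


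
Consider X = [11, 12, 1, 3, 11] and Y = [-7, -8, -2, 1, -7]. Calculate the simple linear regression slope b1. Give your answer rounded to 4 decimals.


First compute the means: xbar = 7.6000, ybar = -4.6000.
Then S_xx = sum((xi - xbar)^2) = 107.2000.
S_xy = sum((xi - xbar)(yi - ybar)) = -74.2000.
b1 = S_xy / S_xx = -74.2000 / 107.2000 = -0.6922.

-0.6922


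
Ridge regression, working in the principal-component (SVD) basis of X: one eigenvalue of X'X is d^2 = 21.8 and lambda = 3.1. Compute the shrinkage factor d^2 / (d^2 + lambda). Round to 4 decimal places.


Compute the denominator: 21.8 + 3.1 = 24.9000.
Shrinkage factor = 21.8 / 24.9000 = 0.8755.

0.8755


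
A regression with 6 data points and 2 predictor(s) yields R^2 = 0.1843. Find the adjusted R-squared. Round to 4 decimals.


Adjusted R^2 = 1 - (1 - R^2) * (n-1)/(n-p-1).
(1 - R^2) = 0.8157.
(n-1)/(n-p-1) = 5/3.
(1 - R^2) * (n-1) = 0.8157 * 5 = 4.0785.
Divide by (n-p-1): 4.0785 / 3 = 1.3595.
Adj R^2 = 1 - 1.3595 = -0.3595.

-0.3595


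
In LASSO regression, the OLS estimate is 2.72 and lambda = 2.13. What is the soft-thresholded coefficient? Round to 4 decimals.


|beta_OLS| = 2.72.
lambda = 2.13.
Since |beta| > lambda, coefficient = sign(beta)*(|beta| - lambda) = 0.5900.
Result = 0.5900.

0.5900


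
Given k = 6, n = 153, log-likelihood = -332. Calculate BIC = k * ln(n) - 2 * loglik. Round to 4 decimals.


ln(153) = 5.030438.
k * ln(n) = 6 * 5.030438 = 30.182628.
-2L = 664.
BIC = 30.182628 + 664 = 694.182628, which rounds to 694.1826.

694.1826


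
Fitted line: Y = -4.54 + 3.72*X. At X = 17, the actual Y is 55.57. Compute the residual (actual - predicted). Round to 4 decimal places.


Compute yhat = -4.54 + (3.72)(17) = 58.7000.
Residual = actual - predicted = 55.57 - 58.7000 = -3.1300.

-3.1300


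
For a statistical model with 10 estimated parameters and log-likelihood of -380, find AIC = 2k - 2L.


Compute:
2k = 2*10 = 20.
-2*loglik = -2*(-380) = 760.
AIC = 20 + 760 = 780.

780


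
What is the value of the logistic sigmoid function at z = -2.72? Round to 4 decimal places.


exp(2.7200) = 15.1803.
1 + exp(-z) = 16.1803.
sigmoid = 1/16.1803 = 0.0618.

0.0618


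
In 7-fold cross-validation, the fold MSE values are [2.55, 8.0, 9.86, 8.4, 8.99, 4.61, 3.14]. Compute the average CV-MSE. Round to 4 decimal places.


Sum of fold MSEs = 45.5500.
Average = 45.5500 / 7 = 6.5071.

6.5071


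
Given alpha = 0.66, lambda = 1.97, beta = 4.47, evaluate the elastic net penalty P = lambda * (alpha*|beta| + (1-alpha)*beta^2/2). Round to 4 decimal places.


Compute:
L1 = 0.66 * 4.47 = 2.9502.
L2 = 0.34 * 4.47^2 / 2 = 3.3968.
Penalty = 1.97 * (2.9502 + 3.3968) = 12.5035.

12.5035


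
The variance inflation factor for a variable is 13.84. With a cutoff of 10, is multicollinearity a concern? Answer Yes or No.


The threshold is 10.
VIF = 13.84 is >= 10.
Multicollinearity indication: Yes.

Yes


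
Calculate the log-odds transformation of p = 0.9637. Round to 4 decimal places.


The odds are p/(1-p) = 0.9637 / 0.0363 = 26.5482.
logit(p) = ln(26.5482) = 3.2790.

3.2790


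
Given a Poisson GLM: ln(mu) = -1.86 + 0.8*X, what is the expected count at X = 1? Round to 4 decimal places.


Compute eta = -1.86 + 0.8 * 1 = -1.0600.
Apply inverse link: mu = e^-1.0600 = 0.3465.

0.3465


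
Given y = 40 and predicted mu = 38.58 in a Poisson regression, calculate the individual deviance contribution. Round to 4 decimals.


Compute y*ln(y/mu) = 40*ln(40/38.58) = 40*0.036145 = 1.445800.
y - mu = 1.42.
D = 2*(1.445800 - (1.42)) = 0.051600, which rounds to 0.0516.

0.0516


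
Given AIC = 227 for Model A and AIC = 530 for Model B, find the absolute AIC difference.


|AIC_A - AIC_B| = |227 - 530| = 303.
Model A is preferred (lower AIC).

303


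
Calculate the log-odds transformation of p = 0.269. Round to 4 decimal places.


The odds are p/(1-p) = 0.269 / 0.731 = 0.3680.
logit(p) = ln(0.3680) = -0.9997.

-0.9997


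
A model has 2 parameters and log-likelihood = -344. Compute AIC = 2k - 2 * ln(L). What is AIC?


Compute:
2k = 2*2 = 4.
-2*loglik = -2*(-344) = 688.
AIC = 4 + 688 = 692.

692


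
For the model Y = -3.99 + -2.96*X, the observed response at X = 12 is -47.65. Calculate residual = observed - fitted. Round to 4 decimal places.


Compute yhat = -3.99 + (-2.96)(12) = -39.5100.
Residual = actual - predicted = -47.65 - -39.5100 = -8.1400.

-8.1400


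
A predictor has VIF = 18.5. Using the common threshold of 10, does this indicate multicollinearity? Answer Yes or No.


Compare VIF = 18.5 to the threshold of 10.
18.5 >= 10, so the answer is Yes.

Yes


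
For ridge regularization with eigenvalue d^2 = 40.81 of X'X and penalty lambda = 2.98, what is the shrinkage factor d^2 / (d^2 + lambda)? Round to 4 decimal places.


d^2 + lambda = 40.81 + 2.98 = 43.7900.
Shrinkage factor = 40.81/43.7900 = 0.9319.

0.9319


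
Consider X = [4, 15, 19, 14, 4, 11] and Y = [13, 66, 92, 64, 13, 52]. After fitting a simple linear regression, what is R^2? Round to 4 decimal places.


The fitted line is Y = -7.3773 + 5.1383*X.
SSres = 25.2614, SStot = 4958.0000.
R^2 = 1 - SSres/SStot = 0.9949.

0.9949


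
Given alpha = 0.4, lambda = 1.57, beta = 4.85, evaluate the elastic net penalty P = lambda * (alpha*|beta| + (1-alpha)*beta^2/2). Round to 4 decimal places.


Compute:
L1 = 0.4 * 4.85 = 1.9400.
L2 = 0.6 * 4.85^2 / 2 = 7.0568.
Penalty = 1.57 * (1.9400 + 7.0568) = 14.1249.

14.1249


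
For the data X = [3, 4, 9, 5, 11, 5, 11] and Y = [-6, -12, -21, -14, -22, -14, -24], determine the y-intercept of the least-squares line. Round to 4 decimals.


First find the slope: b1 = -1.8320.
Means: xbar = 6.8571, ybar = -16.1429.
b0 = ybar - b1 * xbar = -16.1429 - -1.8320 * 6.8571 = -3.5809.

-3.5809


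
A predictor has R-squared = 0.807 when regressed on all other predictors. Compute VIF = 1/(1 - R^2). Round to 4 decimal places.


Denominator: 1 - 0.807 = 0.193.
VIF = 1 / 0.193 = 5.1813.

5.1813


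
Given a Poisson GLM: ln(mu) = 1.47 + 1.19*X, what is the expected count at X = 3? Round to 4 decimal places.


Compute eta = 1.47 + 1.19 * 3 = 5.0400.
Apply inverse link: mu = e^5.0400 = 154.4700.

154.4700


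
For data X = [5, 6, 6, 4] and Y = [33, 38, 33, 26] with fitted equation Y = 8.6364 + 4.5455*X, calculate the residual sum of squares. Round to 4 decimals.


Predicted values from Y = 8.6364 + 4.5455*X.
Residuals: [1.6361, 2.0906, -2.9094, -0.8184].
SSres = 16.1818.

16.1818


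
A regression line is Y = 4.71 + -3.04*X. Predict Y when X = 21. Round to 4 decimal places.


Plug X = 21 into Y = 4.71 + -3.04*X:
Y = 4.71 + -63.8400 = -59.1300.

-59.1300


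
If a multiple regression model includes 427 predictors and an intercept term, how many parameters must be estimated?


Each predictor gets one coefficient, plus one intercept.
Total parameters = 427 + 1 = 428.

428


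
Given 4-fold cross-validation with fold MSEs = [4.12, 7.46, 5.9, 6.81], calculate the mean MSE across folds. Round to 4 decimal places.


Total MSE across folds = 24.2900.
CV-MSE = 24.2900/4 = 6.0725.

6.0725


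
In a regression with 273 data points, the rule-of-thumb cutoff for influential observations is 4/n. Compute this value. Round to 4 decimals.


Using the rule of thumb:
Threshold = 4 / 273 = 0.0147.

0.0147


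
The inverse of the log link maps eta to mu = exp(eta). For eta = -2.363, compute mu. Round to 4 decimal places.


mu = exp(eta) = exp(-2.363).
= 0.0941.

0.0941


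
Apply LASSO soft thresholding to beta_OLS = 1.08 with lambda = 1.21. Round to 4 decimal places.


Check: |1.08| = 1.08 vs lambda = 1.21.
Since |beta| <= lambda, the coefficient is set to 0.
Soft-thresholded coefficient = 0.0000.

0.0000


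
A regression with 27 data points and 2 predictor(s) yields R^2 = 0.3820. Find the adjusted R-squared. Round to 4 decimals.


Adjusted R^2 = 1 - (1 - R^2) * (n-1)/(n-p-1).
(1 - R^2) = 0.6180.
(n-1)/(n-p-1) = 26/24.
(1 - R^2) * (n-1) = 0.6180 * 26 = 16.0680.
Divide by (n-p-1): 16.0680 / 24 = 0.6695.
Adj R^2 = 1 - 0.6695 = 0.3305.

0.3305


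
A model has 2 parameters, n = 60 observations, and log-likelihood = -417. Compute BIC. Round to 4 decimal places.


Compute k*ln(n) = 2*ln(60) = 2*4.094345 = 8.188690.
Then -2*loglik = 834.
BIC = 8.188690 + 834 = 842.188690, which rounds to 842.1887.

842.1887


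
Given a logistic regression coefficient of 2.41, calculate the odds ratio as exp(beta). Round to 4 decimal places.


Odds ratio = exp(beta) = exp(2.41).
= 11.1340.

11.1340


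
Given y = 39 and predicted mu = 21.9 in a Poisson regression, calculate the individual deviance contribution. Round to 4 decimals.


y/mu = 39/21.9 = 1.780822 (approx.), and ln(39/21.9) = 0.577075.
y * ln(y/mu) = 39 * 0.577075 = 22.505925.
y - mu = 17.1.
D = 2 * (22.505925 - 17.1) = 10.811850, which rounds to 10.8119.

10.8119


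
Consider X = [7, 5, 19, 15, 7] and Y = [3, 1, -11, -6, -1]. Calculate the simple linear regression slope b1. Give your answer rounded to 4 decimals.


The sample means are xbar = 10.6000 and ybar = -2.8000.
Compute S_xx = 147.2000 and S_xy = -131.6000.
Slope b1 = S_xy / S_xx = -131.6000 / 147.2000 = -0.8940.

-0.8940


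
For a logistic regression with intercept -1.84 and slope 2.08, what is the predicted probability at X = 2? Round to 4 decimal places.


Compute z = -1.84 + (2.08)(2) = 2.3200.
exp(-z) = 0.0983.
P = 1/(1 + 0.0983) = 0.9105.

0.9105


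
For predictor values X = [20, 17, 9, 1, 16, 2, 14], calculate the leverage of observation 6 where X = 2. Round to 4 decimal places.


Mean of X: xbar = 11.2857.
SXX = 335.4286.
For X = 2: h = 1/7 + (2 - 11.2857)^2/335.4286 = 0.3999.

0.3999


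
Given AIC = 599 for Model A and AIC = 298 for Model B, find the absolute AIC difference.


|AIC_A - AIC_B| = |599 - 298| = 301.
Model B is preferred (lower AIC).

301


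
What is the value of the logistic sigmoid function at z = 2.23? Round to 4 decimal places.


Compute exp(-2.2300) = 0.1075.
Sigmoid = 1 / (1 + 0.1075) = 1 / 1.1075 = 0.9029.

0.9029


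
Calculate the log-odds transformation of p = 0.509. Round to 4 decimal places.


Compute the odds: 0.509/0.491 = 1.0367.
Take the natural log: ln(1.0367) = 0.0360.

0.0360


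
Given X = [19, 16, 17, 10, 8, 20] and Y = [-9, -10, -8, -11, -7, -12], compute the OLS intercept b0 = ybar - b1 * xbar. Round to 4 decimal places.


First find the slope: b1 = -0.1500.
Means: xbar = 15.0000, ybar = -9.5000.
b0 = ybar - b1 * xbar = -9.5000 - -0.1500 * 15.0000 = -7.2500.

-7.2500


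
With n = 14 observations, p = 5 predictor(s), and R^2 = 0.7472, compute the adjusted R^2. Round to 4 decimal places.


Using the formula:
(1 - 0.7472) = 0.2528.
Multiply by 13/8: 0.2528 * 13 = 3.2864, then 3.2864 / 8 = 0.4108.
Adj R^2 = 1 - 0.4108 = 0.5892.

0.5892


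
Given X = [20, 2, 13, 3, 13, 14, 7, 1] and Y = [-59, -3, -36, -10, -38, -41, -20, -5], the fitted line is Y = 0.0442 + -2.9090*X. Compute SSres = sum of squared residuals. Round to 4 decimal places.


Compute predicted values, then residuals = yi - yhat_i.
Residuals: [-0.8642, 2.7738, 1.7728, -1.3172, -0.2272, -0.3182, 0.3188, -2.1352].
SSres = sum(residual^2) = 18.1322.

18.1322


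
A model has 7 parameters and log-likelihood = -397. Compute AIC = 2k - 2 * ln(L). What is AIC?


AIC = 2k - 2*loglik = 2(7) - 2(-397).
= 14 + 794 = 808.

808


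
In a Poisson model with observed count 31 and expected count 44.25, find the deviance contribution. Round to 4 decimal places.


Compute y*ln(y/mu) = 31*ln(31/44.25) = 31*-0.355868 = -11.031908.
y - mu = -13.25.
D = 2*(-11.031908 - (-13.25)) = 4.436184, which rounds to 4.4362.

4.4362


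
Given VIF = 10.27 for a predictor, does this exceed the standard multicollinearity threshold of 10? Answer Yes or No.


The threshold is 10.
VIF = 10.27 is >= 10.
Multicollinearity indication: Yes.

Yes


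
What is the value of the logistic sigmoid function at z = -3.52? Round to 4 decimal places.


First, exp(3.5200) = 33.7844.
Then sigma(z) = 1/(1 + 33.7844) = 0.0287.

0.0287


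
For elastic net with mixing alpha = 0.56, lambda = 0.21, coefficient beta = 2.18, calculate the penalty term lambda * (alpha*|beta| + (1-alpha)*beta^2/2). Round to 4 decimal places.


Compute:
L1 = 0.56 * 2.18 = 1.2208.
L2 = 0.44 * 2.18^2 / 2 = 1.0455.
Penalty = 0.21 * (1.2208 + 1.0455) = 0.4759.

0.4759


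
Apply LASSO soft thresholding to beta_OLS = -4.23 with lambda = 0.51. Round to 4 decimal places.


Absolute value: |-4.23| = 4.23.
Compare to lambda = 0.51.
Since |beta| > lambda, coefficient = sign(beta)*(|beta| - lambda) = -3.7200.

-3.7200


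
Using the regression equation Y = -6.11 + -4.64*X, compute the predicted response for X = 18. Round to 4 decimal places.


Predicted value:
Y = -6.11 + (-4.64)(18) = -6.11 + -83.5200 = -89.6300.

-89.6300


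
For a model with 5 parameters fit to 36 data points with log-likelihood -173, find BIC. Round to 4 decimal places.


k * ln(n) = 5 * ln(36) = 5 * 3.583519 = 17.917595.
-2 * loglik = -2 * (-173) = 346.
BIC = 17.917595 + 346 = 363.917595, which rounds to 363.9176.

363.9176


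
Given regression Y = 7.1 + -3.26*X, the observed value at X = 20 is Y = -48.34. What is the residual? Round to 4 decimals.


Fitted value at X = 20 is yhat = 7.1 + -3.26*20 = -58.1000.
Residual = -48.34 - -58.1000 = 9.7600.

9.7600


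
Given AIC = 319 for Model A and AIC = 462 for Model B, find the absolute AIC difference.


Absolute difference = |319 - 462| = 143.
The model with lower AIC (A) is preferred.

143


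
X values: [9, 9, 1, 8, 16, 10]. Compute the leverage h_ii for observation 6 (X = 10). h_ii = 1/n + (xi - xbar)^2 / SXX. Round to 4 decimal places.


n = 6, xbar = 8.8333.
SXX = sum((xi - xbar)^2) = 114.8333.
h = 1/6 + (10 - 8.8333)^2 / 114.8333 = 0.1785.

0.1785


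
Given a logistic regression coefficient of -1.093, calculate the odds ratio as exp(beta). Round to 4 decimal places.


The odds ratio is computed as:
OR = e^(-1.093) = 0.3352.

0.3352


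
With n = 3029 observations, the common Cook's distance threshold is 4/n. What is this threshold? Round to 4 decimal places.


Cook's distance cutoff = 4/n = 4/3029.
= 0.0013.

0.0013


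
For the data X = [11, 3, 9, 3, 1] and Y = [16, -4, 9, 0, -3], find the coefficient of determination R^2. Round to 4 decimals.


After computing the OLS fit (b0=-6.7979, b1=1.9255):
SSres = 18.3830, SStot = 297.2000.
R^2 = 1 - 18.3830/297.2000 = 0.9381.

0.9381


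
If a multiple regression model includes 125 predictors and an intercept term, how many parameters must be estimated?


Total coefficients = number of predictors + 1 (for the intercept).
= 125 + 1 = 126.

126


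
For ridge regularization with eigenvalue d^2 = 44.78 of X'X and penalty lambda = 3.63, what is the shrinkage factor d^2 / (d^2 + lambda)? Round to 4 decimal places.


d^2 + lambda = 44.78 + 3.63 = 48.4100.
Shrinkage factor = 44.78/48.4100 = 0.9250.

0.9250


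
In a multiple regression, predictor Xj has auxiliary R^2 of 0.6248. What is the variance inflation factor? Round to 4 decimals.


VIF = 1 / (1 - 0.6248).
= 1 / 0.3752 = 2.6652.

2.6652


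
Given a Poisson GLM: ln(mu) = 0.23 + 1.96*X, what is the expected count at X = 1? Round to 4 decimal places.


Compute eta = 0.23 + 1.96 * 1 = 2.1900.
Apply inverse link: mu = e^2.1900 = 8.9352.

8.9352


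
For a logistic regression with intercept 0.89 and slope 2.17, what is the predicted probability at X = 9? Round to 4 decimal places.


Linear predictor: z = 0.89 + 2.17 * 9 = 20.4200.
P = 1/(1 + exp(-20.4200)) = 1/(1 + 0.0000) = 1.0000.

1.0000


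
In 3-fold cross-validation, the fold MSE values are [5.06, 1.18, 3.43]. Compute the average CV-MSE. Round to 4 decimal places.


Add all fold MSEs: 9.6700.
Divide by k = 3: 9.6700/3 = 3.2233.

3.2233


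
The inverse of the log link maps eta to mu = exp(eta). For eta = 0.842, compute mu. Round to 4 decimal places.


The inverse log link gives:
mu = exp(0.842) = 2.3210.

2.3210


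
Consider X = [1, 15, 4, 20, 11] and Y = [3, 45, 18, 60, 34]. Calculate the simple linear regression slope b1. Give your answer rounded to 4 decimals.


Calculate xbar = 10.2000, ybar = 32.0000.
S_xx = 242.8000, S_xy = 692.0000.
Using b1 = S_xy / S_xx = 692.0000 / 242.8000, we get b1 = 2.8501.

2.8501


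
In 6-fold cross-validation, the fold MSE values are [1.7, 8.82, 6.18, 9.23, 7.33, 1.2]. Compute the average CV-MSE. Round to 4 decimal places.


Sum of fold MSEs = 34.4600.
Average = 34.4600 / 6 = 5.7433.

5.7433


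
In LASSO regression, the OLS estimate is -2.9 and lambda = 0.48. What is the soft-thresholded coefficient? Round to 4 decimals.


Absolute value: |-2.9| = 2.9.
Compare to lambda = 0.48.
Since |beta| > lambda, coefficient = sign(beta)*(|beta| - lambda) = -2.4200.

-2.4200


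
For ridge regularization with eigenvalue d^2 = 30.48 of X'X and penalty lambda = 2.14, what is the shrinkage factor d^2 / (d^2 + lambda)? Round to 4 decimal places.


Compute the denominator: 30.48 + 2.14 = 32.6200.
Shrinkage factor = 30.48 / 32.6200 = 0.9344.

0.9344


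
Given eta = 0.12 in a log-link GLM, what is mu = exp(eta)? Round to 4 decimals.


mu = exp(eta) = exp(0.12).
= 1.1275.

1.1275


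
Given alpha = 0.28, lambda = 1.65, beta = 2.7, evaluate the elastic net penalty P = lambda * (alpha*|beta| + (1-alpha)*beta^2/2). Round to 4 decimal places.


L1 component = 0.28 * |2.7| = 0.7560.
L2 component = 0.72 * 2.7^2 / 2 = 2.6244.
Penalty = 1.65 * (0.7560 + 2.6244) = 1.65 * 3.3804 = 5.5777.

5.5777


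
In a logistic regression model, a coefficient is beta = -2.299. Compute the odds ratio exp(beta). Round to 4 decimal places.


Odds ratio = exp(beta) = exp(-2.299).
= 0.1004.

0.1004


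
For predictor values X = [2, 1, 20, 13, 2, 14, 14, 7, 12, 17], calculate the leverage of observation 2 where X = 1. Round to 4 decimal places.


Compute xbar = 10.2000 with n = 10 observations.
SXX = 411.6000.
Leverage = 1/10 + (1 - 10.2000)^2/411.6000 = 0.3056.

0.3056


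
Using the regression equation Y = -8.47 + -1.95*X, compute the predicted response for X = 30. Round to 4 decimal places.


Substitute X = 30 into the equation:
Y = -8.47 + -1.95 * 30 = -8.47 + -58.5000 = -66.9700.

-66.9700


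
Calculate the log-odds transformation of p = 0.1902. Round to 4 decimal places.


Compute the odds: 0.1902/0.8098 = 0.2349.
Take the natural log: ln(0.2349) = -1.4487.

-1.4487


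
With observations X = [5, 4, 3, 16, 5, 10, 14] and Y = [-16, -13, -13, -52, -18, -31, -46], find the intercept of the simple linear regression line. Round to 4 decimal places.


The slope is b1 = -3.1193.
Sample means are xbar = 8.1429 and ybar = -27.0000.
Intercept: b0 = -27.0000 - (-3.1193)(8.1429) = -1.6000.

-1.6000


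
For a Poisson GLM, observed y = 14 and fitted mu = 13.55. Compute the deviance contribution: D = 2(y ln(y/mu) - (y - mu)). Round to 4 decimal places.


First: ln(14/13.55) = 0.032671.
Then: 14 * 0.032671 = 0.457394.
y - mu = 14 - 13.55 = 0.45.
D = 2(0.457394 - 0.45) = 0.014788, which rounds to 0.0148.

0.0148


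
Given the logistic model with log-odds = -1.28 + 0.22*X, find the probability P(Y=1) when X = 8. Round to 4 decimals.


Linear predictor: z = -1.28 + 0.22 * 8 = 0.4800.
P = 1/(1 + exp(-0.4800)) = 1/(1 + 0.6188) = 0.6177.

0.6177


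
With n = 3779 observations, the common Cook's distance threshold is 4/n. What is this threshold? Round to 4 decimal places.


The threshold is 4/n.
4/3779 = 0.0011.

0.0011


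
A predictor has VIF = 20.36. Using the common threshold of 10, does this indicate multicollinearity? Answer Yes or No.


Check: VIF = 20.36 vs threshold = 10.
Since 20.36 >= 10, the answer is Yes.

Yes


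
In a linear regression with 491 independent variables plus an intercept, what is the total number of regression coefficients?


Each predictor gets one coefficient, plus one intercept.
Total parameters = 491 + 1 = 492.

492


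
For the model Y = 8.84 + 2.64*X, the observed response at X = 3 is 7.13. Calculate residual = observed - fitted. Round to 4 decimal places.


Fitted value at X = 3 is yhat = 8.84 + 2.64*3 = 16.7600.
Residual = 7.13 - 16.7600 = -9.6300.

-9.6300


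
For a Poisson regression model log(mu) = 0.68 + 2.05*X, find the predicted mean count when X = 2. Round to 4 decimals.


Compute eta = 0.68 + 2.05 * 2 = 4.7800.
Apply inverse link: mu = e^4.7800 = 119.1044.

119.1044


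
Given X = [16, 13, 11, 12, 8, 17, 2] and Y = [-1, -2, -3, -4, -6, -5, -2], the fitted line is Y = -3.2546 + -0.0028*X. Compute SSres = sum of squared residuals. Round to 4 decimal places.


For each point, residual = actual - predicted.
Residuals: [2.2994, 1.2910, 0.2854, -0.7118, -2.7230, -1.6978, 1.2602].
Sum of squared residuals = 19.4274.

19.4274


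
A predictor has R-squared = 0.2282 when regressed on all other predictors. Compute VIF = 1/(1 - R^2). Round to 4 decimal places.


Using VIF = 1/(1 - R^2_j):
1 - 0.2282 = 0.7718.
VIF = 1.2957.

1.2957


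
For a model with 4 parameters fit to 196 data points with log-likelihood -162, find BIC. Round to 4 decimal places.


k * ln(n) = 4 * ln(196) = 4 * 5.278115 = 21.112460.
-2 * loglik = -2 * (-162) = 324.
BIC = 21.112460 + 324 = 345.112460, which rounds to 345.1125.

345.1125


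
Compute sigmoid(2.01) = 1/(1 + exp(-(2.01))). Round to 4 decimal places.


exp(-2.0100) = 0.1340.
1 + exp(-z) = 1.1340.
sigmoid = 1/1.1340 = 0.8818.

0.8818


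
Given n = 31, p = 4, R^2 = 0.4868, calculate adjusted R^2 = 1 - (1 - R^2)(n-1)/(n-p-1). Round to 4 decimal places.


Using the formula:
(1 - 0.4868) = 0.5132.
Multiply by 30/26: 0.5132 * 30 = 15.3960, then 15.3960 / 26 = 0.5922.
Adj R^2 = 1 - 0.5922 = 0.4078.

0.4078


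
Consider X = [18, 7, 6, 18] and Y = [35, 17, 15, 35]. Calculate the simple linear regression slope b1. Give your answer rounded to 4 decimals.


First compute the means: xbar = 12.2500, ybar = 25.5000.
Then S_xx = sum((xi - xbar)^2) = 132.7500.
S_xy = sum((xi - xbar)(yi - ybar)) = 219.5000.
b1 = S_xy / S_xx = 219.5000 / 132.7500 = 1.6535.

1.6535


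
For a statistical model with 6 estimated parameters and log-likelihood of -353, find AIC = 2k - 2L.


AIC = 2k - 2*loglik = 2(6) - 2(-353).
= 12 + 706 = 718.

718


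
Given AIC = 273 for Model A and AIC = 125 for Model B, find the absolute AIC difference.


Compute |273 - 125| = 148.
Model B has the smaller AIC.

148


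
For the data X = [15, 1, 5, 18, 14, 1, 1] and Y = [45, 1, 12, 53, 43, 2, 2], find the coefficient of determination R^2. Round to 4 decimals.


After computing the OLS fit (b0=-1.7376, b1=3.0939):
SSres = 6.9958, SStot = 3269.7143.
R^2 = 1 - 6.9958/3269.7143 = 0.9979.

0.9979


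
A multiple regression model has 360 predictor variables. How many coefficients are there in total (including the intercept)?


Total coefficients = number of predictors + 1 (for the intercept).
= 360 + 1 = 361.

361


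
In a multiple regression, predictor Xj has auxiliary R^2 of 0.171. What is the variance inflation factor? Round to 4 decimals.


Using VIF = 1/(1 - R^2_j):
1 - 0.171 = 0.829.
VIF = 1.2063.

1.2063


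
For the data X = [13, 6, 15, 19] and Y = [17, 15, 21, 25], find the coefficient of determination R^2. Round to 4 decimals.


After computing the OLS fit (b0=9.4225, b1=0.7606):
SSres = 7.6620, SStot = 59.0000.
R^2 = 1 - 7.6620/59.0000 = 0.8701.

0.8701


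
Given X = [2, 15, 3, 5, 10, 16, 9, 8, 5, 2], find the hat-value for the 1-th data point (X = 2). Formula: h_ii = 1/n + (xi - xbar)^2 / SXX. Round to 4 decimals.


Compute xbar = 7.5000 with n = 10 observations.
SXX = 230.5000.
Leverage = 1/10 + (2 - 7.5000)^2/230.5000 = 0.2312.

0.2312


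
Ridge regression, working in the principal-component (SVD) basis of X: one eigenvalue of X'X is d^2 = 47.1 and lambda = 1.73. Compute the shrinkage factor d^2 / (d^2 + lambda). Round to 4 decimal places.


Compute the denominator: 47.1 + 1.73 = 48.8300.
Shrinkage factor = 47.1 / 48.8300 = 0.9646.

0.9646


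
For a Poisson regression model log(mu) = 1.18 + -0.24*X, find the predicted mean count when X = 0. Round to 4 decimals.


Compute eta = 1.18 + -0.24 * 0 = 1.1800.
Apply inverse link: mu = e^1.1800 = 3.2544.

3.2544


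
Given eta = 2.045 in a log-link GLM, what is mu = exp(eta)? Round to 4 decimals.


Apply the inverse link:
mu = e^2.045 = 7.7292.

7.7292


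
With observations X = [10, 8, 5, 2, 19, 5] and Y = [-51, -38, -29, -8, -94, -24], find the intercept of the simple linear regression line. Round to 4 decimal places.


First find the slope: b1 = -4.9674.
Means: xbar = 8.1667, ybar = -40.6667.
b0 = ybar - b1 * xbar = -40.6667 - -4.9674 * 8.1667 = -0.0997.

-0.0997


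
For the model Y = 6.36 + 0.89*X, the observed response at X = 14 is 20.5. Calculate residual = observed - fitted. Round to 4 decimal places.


Predicted = 6.36 + 0.89 * 14 = 18.8200.
Residual = 20.5 - 18.8200 = 1.6800.

1.6800


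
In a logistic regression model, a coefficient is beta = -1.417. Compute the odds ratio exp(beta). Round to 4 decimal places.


The odds ratio is computed as:
OR = e^(-1.417) = 0.2424.

0.2424


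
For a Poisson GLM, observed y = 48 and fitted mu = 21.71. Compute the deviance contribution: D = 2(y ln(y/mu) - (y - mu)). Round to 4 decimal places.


First: ln(48/21.71) = 0.793428.
Then: 48 * 0.793428 = 38.084544.
y - mu = 48 - 21.71 = 26.29.
D = 2(38.084544 - 26.29) = 23.589088, which rounds to 23.5891.

23.5891


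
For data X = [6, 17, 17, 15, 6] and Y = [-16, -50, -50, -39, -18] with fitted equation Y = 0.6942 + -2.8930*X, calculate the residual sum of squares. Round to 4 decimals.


Compute predicted values, then residuals = yi - yhat_i.
Residuals: [0.6638, -1.5132, -1.5132, 3.7008, -1.3362].
SSres = sum(residual^2) = 20.5015.

20.5015


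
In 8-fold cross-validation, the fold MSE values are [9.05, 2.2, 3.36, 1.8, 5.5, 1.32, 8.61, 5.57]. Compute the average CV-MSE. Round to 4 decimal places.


Total MSE across folds = 37.4100.
CV-MSE = 37.4100/8 = 4.6763.

4.6763


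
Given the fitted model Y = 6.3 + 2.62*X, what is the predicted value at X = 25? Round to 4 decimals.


Substitute X = 25 into the equation:
Y = 6.3 + 2.62 * 25 = 6.3 + 65.5000 = 71.8000.

71.8000


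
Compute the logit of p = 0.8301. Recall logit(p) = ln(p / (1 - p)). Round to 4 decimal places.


Compute the odds: 0.8301/0.1699 = 4.8858.
Take the natural log: ln(4.8858) = 1.5863.

1.5863


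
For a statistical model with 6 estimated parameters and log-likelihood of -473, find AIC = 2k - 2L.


AIC = 2k - 2*loglik = 2(6) - 2(-473).
= 12 + 946 = 958.

958


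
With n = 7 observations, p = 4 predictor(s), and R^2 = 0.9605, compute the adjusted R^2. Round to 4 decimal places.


Plug in: Adj R^2 = 1 - (1 - 0.9605) * 6/2.
= 1 - 0.0395 * 6/2
= 1 - 0.2370 / 2
= 1 - 0.1185 = 0.8815.

0.8815


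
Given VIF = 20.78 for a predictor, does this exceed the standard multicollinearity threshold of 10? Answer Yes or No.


Compare VIF = 20.78 to the threshold of 10.
20.78 >= 10, so the answer is Yes.

Yes


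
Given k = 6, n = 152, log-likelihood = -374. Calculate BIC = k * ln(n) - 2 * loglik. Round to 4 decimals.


Compute k*ln(n) = 6*ln(152) = 6*5.023881 = 30.143286.
Then -2*loglik = 748.
BIC = 30.143286 + 748 = 778.143286, which rounds to 778.1433.

778.1433


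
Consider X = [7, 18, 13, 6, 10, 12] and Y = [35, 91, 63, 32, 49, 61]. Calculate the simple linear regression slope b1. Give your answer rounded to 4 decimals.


The sample means are xbar = 11.0000 and ybar = 55.1667.
Compute S_xx = 96.0000 and S_xy = 475.0000.
Slope b1 = S_xy / S_xx = 475.0000 / 96.0000 = 4.9479.

4.9479


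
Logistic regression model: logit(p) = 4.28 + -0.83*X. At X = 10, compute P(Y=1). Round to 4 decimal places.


Compute z = 4.28 + (-0.83)(10) = -4.0200.
exp(-z) = 55.7011.
P = 1/(1 + 55.7011) = 0.0176.

0.0176


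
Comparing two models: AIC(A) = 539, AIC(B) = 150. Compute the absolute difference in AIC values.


Compute |539 - 150| = 389.
Model B has the smaller AIC.

389


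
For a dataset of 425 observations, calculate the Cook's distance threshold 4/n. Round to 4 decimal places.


Using the rule of thumb:
Threshold = 4 / 425 = 0.0094.

0.0094


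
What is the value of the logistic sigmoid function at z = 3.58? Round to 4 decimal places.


exp(-3.5800) = 0.0279.
1 + exp(-z) = 1.0279.
sigmoid = 1/1.0279 = 0.9729.

0.9729


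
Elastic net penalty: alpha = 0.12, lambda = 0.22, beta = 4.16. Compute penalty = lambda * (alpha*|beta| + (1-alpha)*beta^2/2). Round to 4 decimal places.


alpha * |beta| = 0.12 * 4.16 = 0.4992.
(1-alpha) * beta^2/2 = 0.88 * 17.3056/2 = 7.6145.
Total = 0.22 * (0.4992 + 7.6145) = 1.7850.

1.7850


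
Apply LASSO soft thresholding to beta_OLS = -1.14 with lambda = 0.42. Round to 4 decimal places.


Check: |-1.14| = 1.14 vs lambda = 0.42.
Since |beta| > lambda, coefficient = sign(beta)*(|beta| - lambda) = -0.7200.
Soft-thresholded coefficient = -0.7200.

-0.7200


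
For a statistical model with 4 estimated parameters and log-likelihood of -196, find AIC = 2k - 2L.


Compute:
2k = 2*4 = 8.
-2*loglik = -2*(-196) = 392.
AIC = 8 + 392 = 400.

400


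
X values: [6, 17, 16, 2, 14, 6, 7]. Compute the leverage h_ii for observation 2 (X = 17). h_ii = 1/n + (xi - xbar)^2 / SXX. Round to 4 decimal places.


n = 7, xbar = 9.7143.
SXX = sum((xi - xbar)^2) = 205.4286.
h = 1/7 + (17 - 9.7143)^2 / 205.4286 = 0.4013.

0.4013


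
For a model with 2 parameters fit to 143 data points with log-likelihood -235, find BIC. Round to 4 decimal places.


k * ln(n) = 2 * ln(143) = 2 * 4.962845 = 9.925690.
-2 * loglik = -2 * (-235) = 470.
BIC = 9.925690 + 470 = 479.925690, which rounds to 479.9257.

479.9257


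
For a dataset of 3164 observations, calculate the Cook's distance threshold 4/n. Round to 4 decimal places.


The threshold is 4/n.
4/3164 = 0.0013.

0.0013


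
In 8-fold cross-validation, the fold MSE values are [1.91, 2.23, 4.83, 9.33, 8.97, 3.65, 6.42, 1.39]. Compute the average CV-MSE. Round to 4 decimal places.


Total MSE across folds = 38.7300.
CV-MSE = 38.7300/8 = 4.8413.

4.8413


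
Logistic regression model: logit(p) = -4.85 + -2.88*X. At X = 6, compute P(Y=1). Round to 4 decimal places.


z = -4.85 + -2.88 * 6 = -22.1300.
Sigmoid: P = 1 / (1 + exp(22.1300)) = 0.0000.

0.0000


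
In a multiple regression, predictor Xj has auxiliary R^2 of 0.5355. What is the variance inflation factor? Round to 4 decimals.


VIF = 1 / (1 - 0.5355).
= 1 / 0.4645 = 2.1529.

2.1529
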